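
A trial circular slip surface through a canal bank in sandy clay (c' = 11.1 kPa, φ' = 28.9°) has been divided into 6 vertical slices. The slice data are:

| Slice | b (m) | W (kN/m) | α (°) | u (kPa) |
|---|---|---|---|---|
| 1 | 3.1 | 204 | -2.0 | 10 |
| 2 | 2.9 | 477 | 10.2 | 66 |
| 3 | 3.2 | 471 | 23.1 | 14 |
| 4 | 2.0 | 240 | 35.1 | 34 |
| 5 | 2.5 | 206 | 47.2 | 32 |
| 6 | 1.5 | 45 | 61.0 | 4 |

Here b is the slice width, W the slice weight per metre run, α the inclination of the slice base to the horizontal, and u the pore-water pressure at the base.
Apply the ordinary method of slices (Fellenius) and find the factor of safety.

Ordinary method of slices: FS = Σ[c'·Δl_i + (W_i cosα_i − u_i·Δl_i)·tanφ'] / Σ W_i sinα_i, with Δl_i = b_i / cosα_i.
Slice 1: Δl = 3.1/cos(-2.0°) = 3.102 m; N'_1 = 204·cos(-2.0°) − 10·3.102 = 172.9; c'Δl = 34.43; W sinα = -7.1
Slice 2: Δl = 2.9/cos10.2° = 2.947 m; N'_2 = 477·cos10.2° − 66·2.947 = 275.0; c'Δl = 32.71; W sinα = 84.5
Slice 3: Δl = 3.2/cos23.1° = 3.479 m; N'_3 = 471·cos23.1° − 14·3.479 = 384.5; c'Δl = 38.62; W sinα = 184.8
Slice 4: Δl = 2.0/cos35.1° = 2.445 m; N'_4 = 240·cos35.1° − 34·2.445 = 113.2; c'Δl = 27.13; W sinα = 138.0
Slice 5: Δl = 2.5/cos47.2° = 3.679 m; N'_5 = 206·cos47.2° − 32·3.679 = 22.2; c'Δl = 40.84; W sinα = 151.1
Slice 6: Δl = 1.5/cos61.0° = 3.094 m; N'_6 = 45·cos61.0° − 4·3.094 = 9.4; c'Δl = 34.34; W sinα = 39.4
Σc'Δl = 208.1 kN/m; ΣN' = 977.3 kN/m; ΣW sinα = 590.6 kN/m
Resisting = 208.1 + 977.3·tan28.9° = 208.1 + 539.5 = 747.6 kN/m
FS = 747.6 / 590.6 = 1.266

FS = 1.27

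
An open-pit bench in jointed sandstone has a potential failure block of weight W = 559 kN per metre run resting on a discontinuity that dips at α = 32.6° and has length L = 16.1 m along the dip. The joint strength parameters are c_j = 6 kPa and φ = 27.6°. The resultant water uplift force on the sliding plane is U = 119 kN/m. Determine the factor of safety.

Resolving the block weight along and normal to the plane and applying the Mohr–Coulomb strength on the joint:
N' = W cosα − U = 559·cos32.6° − 119 = 351.9 kN/m
Driving force T = W sinα = 559·sin32.6° = 301.2 kN/m
Resisting force R = c_j·L + N'·tanφ = 6·16.1 + 351.9·tan27.6° = 96.6 + 184.0 = 280.6 kN/m
FS = R / T = 280.6 / 301.2 = 0.932

FS = 0.93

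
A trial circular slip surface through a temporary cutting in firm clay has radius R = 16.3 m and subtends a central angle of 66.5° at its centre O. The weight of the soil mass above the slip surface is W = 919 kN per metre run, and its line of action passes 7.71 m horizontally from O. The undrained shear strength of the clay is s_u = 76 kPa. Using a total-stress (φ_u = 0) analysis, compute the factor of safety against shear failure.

Taking moments about the centre O, the resisting moment is provided by the undrained shear strength acting along the arc:
Arc length L_a = R·θ = 16.3·(66.5°·π/180) = 16.3·1.1606 = 18.92 m
M_R = s_u·L_a·R = 76·18.92·16.3 = 23436.2 kN·m/m
M_D = W·d = 919·7.71 = 7085.5 kN·m/m
FS = M_R / M_D = 23436.2 / 7085.5 = 3.308

FS = 3.31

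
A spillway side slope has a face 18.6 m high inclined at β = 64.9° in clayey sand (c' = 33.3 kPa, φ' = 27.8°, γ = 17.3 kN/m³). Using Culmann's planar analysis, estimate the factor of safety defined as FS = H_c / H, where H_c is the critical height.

FS = 1.64

H_c = (4c'/γ) · sinβ cosφ' / [1 − cos(β − φ')]
    = (4·33.3/17.3) · sin64.9°·cos27.8° / [1 − cos37.1°]
    = 7.699 · 0.8010 / 0.2024 = 30.47 m
FS = H_c / H = 30.47 / 18.6 = 1.638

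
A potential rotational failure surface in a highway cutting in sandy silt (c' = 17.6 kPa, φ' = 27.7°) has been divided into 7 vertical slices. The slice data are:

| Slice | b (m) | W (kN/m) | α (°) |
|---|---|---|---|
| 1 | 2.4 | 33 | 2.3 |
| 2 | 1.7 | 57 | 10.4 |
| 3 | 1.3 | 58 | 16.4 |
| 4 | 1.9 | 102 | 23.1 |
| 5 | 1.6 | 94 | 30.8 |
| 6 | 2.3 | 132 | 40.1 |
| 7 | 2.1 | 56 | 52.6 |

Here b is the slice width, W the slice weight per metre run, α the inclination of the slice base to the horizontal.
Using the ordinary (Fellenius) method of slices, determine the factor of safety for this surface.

FS = 2.11

Ordinary method of slices: FS = Σ[c'·Δl_i + (W_i cosα_i)·tanφ'] / Σ W_i sinα_i, with Δl_i = b_i / cosα_i.
Slice 1: Δl = 2.4/cos2.3° = 2.402 m; N'_1 = 33·cos2.3° = 33.0; c'Δl = 42.27; W sinα = 1.3
Slice 2: Δl = 1.7/cos10.4° = 1.728 m; N'_2 = 57·cos10.4° = 56.1; c'Δl = 30.42; W sinα = 10.3
Slice 3: Δl = 1.3/cos16.4° = 1.355 m; N'_3 = 58·cos16.4° = 55.6; c'Δl = 23.85; W sinα = 16.4
Slice 4: Δl = 1.9/cos23.1° = 2.066 m; N'_4 = 102·cos23.1° = 93.8; c'Δl = 36.35; W sinα = 40.0
Slice 5: Δl = 1.6/cos30.8° = 1.863 m; N'_5 = 94·cos30.8° = 80.7; c'Δl = 32.78; W sinα = 48.1
Slice 6: Δl = 2.3/cos40.1° = 3.007 m; N'_6 = 132·cos40.1° = 101.0; c'Δl = 52.92; W sinα = 85.0
Slice 7: Δl = 2.1/cos52.6° = 3.457 m; N'_7 = 56·cos52.6° = 34.0; c'Δl = 60.85; W sinα = 44.5
Σc'Δl = 279.5 kN/m; ΣN' = 454.2 kN/m; ΣW sinα = 245.7 kN/m
Resisting = 279.5 + 454.2·tan27.7° = 279.5 + 238.5 = 517.9 kN/m
FS = 517.9 / 245.7 = 2.108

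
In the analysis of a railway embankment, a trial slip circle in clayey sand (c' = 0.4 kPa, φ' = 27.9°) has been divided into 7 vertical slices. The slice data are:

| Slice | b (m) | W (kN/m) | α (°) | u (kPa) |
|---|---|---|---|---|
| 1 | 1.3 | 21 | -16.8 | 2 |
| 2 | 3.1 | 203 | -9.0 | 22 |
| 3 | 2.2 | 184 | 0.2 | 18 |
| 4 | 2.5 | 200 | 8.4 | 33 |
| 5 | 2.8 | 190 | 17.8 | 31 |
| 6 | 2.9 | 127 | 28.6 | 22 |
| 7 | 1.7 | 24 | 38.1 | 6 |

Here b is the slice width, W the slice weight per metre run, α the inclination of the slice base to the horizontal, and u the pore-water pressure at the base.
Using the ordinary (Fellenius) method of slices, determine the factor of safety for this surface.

FS = 2.34

Ordinary method of slices: FS = Σ[c'·Δl_i + (W_i cosα_i − u_i·Δl_i)·tanφ'] / Σ W_i sinα_i, with Δl_i = b_i / cosα_i.
Slice 1: Δl = 1.3/cos(-16.8°) = 1.358 m; N'_1 = 21·cos(-16.8°) − 2·1.358 = 17.4; c'Δl = 0.54; W sinα = -6.1
Slice 2: Δl = 3.1/cos(-9.0°) = 3.139 m; N'_2 = 203·cos(-9.0°) − 22·3.139 = 131.5; c'Δl = 1.26; W sinα = -31.8
Slice 3: Δl = 2.2/cos0.2° = 2.200 m; N'_3 = 184·cos0.2° − 18·2.200 = 144.4; c'Δl = 0.88; W sinα = 0.6
Slice 4: Δl = 2.5/cos8.4° = 2.527 m; N'_4 = 200·cos8.4° − 33·2.527 = 114.5; c'Δl = 1.01; W sinα = 29.2
Slice 5: Δl = 2.8/cos17.8° = 2.941 m; N'_5 = 190·cos17.8° − 31·2.941 = 89.7; c'Δl = 1.18; W sinα = 58.1
Slice 6: Δl = 2.9/cos28.6° = 3.303 m; N'_6 = 127·cos28.6° − 22·3.303 = 38.8; c'Δl = 1.32; W sinα = 60.8
Slice 7: Δl = 1.7/cos38.1° = 2.160 m; N'_7 = 24·cos38.1° − 6·2.160 = 5.9; c'Δl = 0.86; W sinα = 14.8
Σc'Δl = 7.1 kN/m; ΣN' = 542.2 kN/m; ΣW sinα = 125.7 kN/m
Resisting = 7.1 + 542.2·tan27.9° = 7.1 + 287.1 = 294.1 kN/m
FS = 294.1 / 125.7 = 2.340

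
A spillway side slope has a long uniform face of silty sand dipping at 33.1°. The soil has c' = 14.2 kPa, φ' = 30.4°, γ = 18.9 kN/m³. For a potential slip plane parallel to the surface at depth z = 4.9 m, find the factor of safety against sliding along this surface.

For an infinite slope with a slip plane parallel to the surface (no pore pressure): FS = [c' + γz cos²β tanφ'] / [γz sinβ cosβ].
γz = 18.9·4.9 = 92.61 kN/m²
Numerator = 14.2 + 92.61·cos²33.1°·tan30.4° = 14.2 + 92.61·0.7018·0.5867 = 52.330 kPa
Denominator = 92.61·sin33.1°·cos33.1° = 92.61·0.5461·0.8377 = 42.367 kPa
FS = 52.330 / 42.367 = 1.235

FS = 1.24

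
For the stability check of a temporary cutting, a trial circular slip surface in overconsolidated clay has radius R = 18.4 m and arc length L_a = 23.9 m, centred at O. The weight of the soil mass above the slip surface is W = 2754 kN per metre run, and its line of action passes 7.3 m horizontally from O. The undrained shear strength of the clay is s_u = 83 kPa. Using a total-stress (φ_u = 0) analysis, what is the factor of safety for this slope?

FS = 1.82

Taking moments about the centre O, the resisting moment is provided by the undrained shear strength acting along the arc:
M_R = s_u·L_a·R = 83·23.90·18.4 = 36500.1 kN·m/m
M_D = W·d = 2754·7.3 = 20104.2 kN·m/m
FS = M_R / M_D = 36500.1 / 20104.2 = 1.816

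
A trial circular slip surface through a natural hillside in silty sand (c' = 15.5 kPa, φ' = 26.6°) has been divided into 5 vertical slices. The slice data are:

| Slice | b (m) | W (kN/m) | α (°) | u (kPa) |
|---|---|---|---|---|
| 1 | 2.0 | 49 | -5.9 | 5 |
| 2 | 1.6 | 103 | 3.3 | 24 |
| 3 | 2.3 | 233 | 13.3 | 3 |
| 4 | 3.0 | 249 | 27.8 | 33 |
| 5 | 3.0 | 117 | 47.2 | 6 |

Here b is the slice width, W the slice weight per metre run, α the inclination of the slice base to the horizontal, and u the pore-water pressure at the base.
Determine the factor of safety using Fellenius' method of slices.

Ordinary method of slices: FS = Σ[c'·Δl_i + (W_i cosα_i − u_i·Δl_i)·tanφ'] / Σ W_i sinα_i, with Δl_i = b_i / cosα_i.
Slice 1: Δl = 2.0/cos(-5.9°) = 2.011 m; N'_1 = 49·cos(-5.9°) − 5·2.011 = 38.7; c'Δl = 31.17; W sinα = -5.0
Slice 2: Δl = 1.6/cos3.3° = 1.603 m; N'_2 = 103·cos3.3° − 24·1.603 = 64.4; c'Δl = 24.84; W sinα = 5.9
Slice 3: Δl = 2.3/cos13.3° = 2.363 m; N'_3 = 233·cos13.3° − 3·2.363 = 219.7; c'Δl = 36.63; W sinα = 53.6
Slice 4: Δl = 3.0/cos27.8° = 3.391 m; N'_4 = 249·cos27.8° − 33·3.391 = 108.3; c'Δl = 52.57; W sinα = 116.1
Slice 5: Δl = 3.0/cos47.2° = 4.415 m; N'_5 = 117·cos47.2° − 6·4.415 = 53.0; c'Δl = 68.44; W sinα = 85.8
Σc'Δl = 213.6 kN/m; ΣN' = 484.1 kN/m; ΣW sinα = 256.5 kN/m
Resisting = 213.6 + 484.1·tan26.6° = 213.6 + 242.4 = 456.0 kN/m
FS = 456.0 / 256.5 = 1.778

FS = 1.78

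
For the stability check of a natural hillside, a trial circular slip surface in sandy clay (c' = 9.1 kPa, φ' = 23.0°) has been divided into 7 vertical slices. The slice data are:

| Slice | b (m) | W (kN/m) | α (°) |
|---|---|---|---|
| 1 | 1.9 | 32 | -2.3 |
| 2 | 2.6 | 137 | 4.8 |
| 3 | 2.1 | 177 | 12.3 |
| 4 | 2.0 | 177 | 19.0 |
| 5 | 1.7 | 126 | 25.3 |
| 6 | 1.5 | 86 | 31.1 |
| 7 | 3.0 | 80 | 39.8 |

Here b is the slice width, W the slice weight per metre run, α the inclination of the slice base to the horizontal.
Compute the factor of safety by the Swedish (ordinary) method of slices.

Ordinary method of slices: FS = Σ[c'·Δl_i + (W_i cosα_i)·tanφ'] / Σ W_i sinα_i, with Δl_i = b_i / cosα_i.
Slice 1: Δl = 1.9/cos(-2.3°) = 1.902 m; N'_1 = 32·cos(-2.3°) = 32.0; c'Δl = 17.30; W sinα = -1.3
Slice 2: Δl = 2.6/cos4.8° = 2.609 m; N'_2 = 137·cos4.8° = 136.5; c'Δl = 23.74; W sinα = 11.5
Slice 3: Δl = 2.1/cos12.3° = 2.149 m; N'_3 = 177·cos12.3° = 172.9; c'Δl = 19.56; W sinα = 37.7
Slice 4: Δl = 2.0/cos19.0° = 2.115 m; N'_4 = 177·cos19.0° = 167.4; c'Δl = 19.25; W sinα = 57.6
Slice 5: Δl = 1.7/cos25.3° = 1.880 m; N'_5 = 126·cos25.3° = 113.9; c'Δl = 17.11; W sinα = 53.8
Slice 6: Δl = 1.5/cos31.1° = 1.752 m; N'_6 = 86·cos31.1° = 73.6; c'Δl = 15.94; W sinα = 44.4
Slice 7: Δl = 3.0/cos39.8° = 3.905 m; N'_7 = 80·cos39.8° = 61.5; c'Δl = 35.53; W sinα = 51.2
Σc'Δl = 148.4 kN/m; ΣN' = 757.8 kN/m; ΣW sinα = 255.0 kN/m
Resisting = 148.4 + 757.8·tan23.0° = 148.4 + 321.7 = 470.1 kN/m
FS = 470.1 / 255.0 = 1.844

FS = 1.84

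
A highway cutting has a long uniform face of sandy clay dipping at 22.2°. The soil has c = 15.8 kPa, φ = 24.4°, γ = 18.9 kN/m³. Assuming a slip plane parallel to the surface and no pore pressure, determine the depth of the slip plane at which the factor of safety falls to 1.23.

z = 20.18 m

Setting FS = 1.23 in FS = [c + γz cos²β tanφ] / [γz sinβ cosβ] and solving for z:
z = c / [γ cosβ (FS·sinβ − cosβ·tanφ)]
  = 15.8 / [18.9·cos22.2°·(1.23·sin22.2° − cos22.2°·tan24.4°)]
  = 15.8 / [18.9·0.9259·(1.23·0.3778 − 0.9259·0.4536)]
  = 15.8 / 0.7831 = 20.176 m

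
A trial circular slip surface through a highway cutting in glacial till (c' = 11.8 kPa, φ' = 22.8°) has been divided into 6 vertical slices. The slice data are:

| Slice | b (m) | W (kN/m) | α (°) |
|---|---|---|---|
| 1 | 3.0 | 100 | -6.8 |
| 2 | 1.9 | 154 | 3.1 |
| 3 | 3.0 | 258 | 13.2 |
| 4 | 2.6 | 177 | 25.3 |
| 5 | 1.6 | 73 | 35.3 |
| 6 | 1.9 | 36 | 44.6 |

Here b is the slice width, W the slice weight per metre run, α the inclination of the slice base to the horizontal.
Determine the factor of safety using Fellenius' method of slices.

Ordinary method of slices: FS = Σ[c'·Δl_i + (W_i cosα_i)·tanφ'] / Σ W_i sinα_i, with Δl_i = b_i / cosα_i.
Slice 1: Δl = 3.0/cos(-6.8°) = 3.021 m; N'_1 = 100·cos(-6.8°) = 99.3; c'Δl = 35.65; W sinα = -11.8
Slice 2: Δl = 1.9/cos3.1° = 1.903 m; N'_2 = 154·cos3.1° = 153.8; c'Δl = 22.45; W sinα = 8.3
Slice 3: Δl = 3.0/cos13.2° = 3.081 m; N'_3 = 258·cos13.2° = 251.2; c'Δl = 36.36; W sinα = 58.9
Slice 4: Δl = 2.6/cos25.3° = 2.876 m; N'_4 = 177·cos25.3° = 160.0; c'Δl = 33.93; W sinα = 75.6
Slice 5: Δl = 1.6/cos35.3° = 1.960 m; N'_5 = 73·cos35.3° = 59.6; c'Δl = 23.13; W sinα = 42.2
Slice 6: Δl = 1.9/cos44.6° = 2.668 m; N'_6 = 36·cos44.6° = 25.6; c'Δl = 31.49; W sinα = 25.3
Σc'Δl = 183.0 kN/m; ΣN' = 749.5 kN/m; ΣW sinα = 198.5 kN/m
Resisting = 183.0 + 749.5·tan22.8° = 183.0 + 315.1 = 498.1 kN/m
FS = 498.1 / 198.5 = 2.509

FS = 2.51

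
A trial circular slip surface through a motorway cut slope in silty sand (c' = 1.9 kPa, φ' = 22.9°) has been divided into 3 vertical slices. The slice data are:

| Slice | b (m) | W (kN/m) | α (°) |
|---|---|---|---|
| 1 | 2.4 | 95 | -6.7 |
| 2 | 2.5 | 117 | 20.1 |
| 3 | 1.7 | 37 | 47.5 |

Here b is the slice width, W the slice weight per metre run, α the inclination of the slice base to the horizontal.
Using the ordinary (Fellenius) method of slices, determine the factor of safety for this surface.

Ordinary method of slices: FS = Σ[c'·Δl_i + (W_i cosα_i)·tanφ'] / Σ W_i sinα_i, with Δl_i = b_i / cosα_i.
Slice 1: Δl = 2.4/cos(-6.7°) = 2.417 m; N'_1 = 95·cos(-6.7°) = 94.4; c'Δl = 4.59; W sinα = -11.1
Slice 2: Δl = 2.5/cos20.1° = 2.662 m; N'_2 = 117·cos20.1° = 109.9; c'Δl = 5.06; W sinα = 40.2
Slice 3: Δl = 1.7/cos47.5° = 2.516 m; N'_3 = 37·cos47.5° = 25.0; c'Δl = 4.78; W sinα = 27.3
Σc'Δl = 14.4 kN/m; ΣN' = 229.2 kN/m; ΣW sinα = 56.4 kN/m
Resisting = 14.4 + 229.2·tan22.9° = 14.4 + 96.8 = 111.3 kN/m
FS = 111.3 / 56.4 = 1.973

FS = 1.97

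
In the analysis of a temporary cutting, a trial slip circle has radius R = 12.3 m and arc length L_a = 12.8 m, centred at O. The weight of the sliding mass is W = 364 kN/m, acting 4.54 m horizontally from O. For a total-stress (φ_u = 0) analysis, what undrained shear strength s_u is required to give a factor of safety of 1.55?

s_u = 16.3 kPa

FS = s_u·L_a·R / (W·d), so s_u = FS·W·d / (L_a·R).
s_u = 1.55·364·4.54 / (12.80·12.3) = 2561.5 / 157.44 = 16.27 kPa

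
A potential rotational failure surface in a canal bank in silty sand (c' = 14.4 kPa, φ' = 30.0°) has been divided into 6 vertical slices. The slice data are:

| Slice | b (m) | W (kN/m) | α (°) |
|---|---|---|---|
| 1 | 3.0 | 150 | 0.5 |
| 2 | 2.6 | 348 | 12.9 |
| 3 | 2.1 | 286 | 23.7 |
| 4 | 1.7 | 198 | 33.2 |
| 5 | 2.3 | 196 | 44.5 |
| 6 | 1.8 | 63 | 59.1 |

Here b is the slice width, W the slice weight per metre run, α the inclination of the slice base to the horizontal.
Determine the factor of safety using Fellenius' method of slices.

Ordinary method of slices: FS = Σ[c'·Δl_i + (W_i cosα_i)·tanφ'] / Σ W_i sinα_i, with Δl_i = b_i / cosα_i.
Slice 1: Δl = 3.0/cos0.5° = 3.000 m; N'_1 = 150·cos0.5° = 150.0; c'Δl = 43.20; W sinα = 1.3
Slice 2: Δl = 2.6/cos12.9° = 2.667 m; N'_2 = 348·cos12.9° = 339.2; c'Δl = 38.41; W sinα = 77.7
Slice 3: Δl = 2.1/cos23.7° = 2.293 m; N'_3 = 286·cos23.7° = 261.9; c'Δl = 33.03; W sinα = 115.0
Slice 4: Δl = 1.7/cos33.2° = 2.032 m; N'_4 = 198·cos33.2° = 165.7; c'Δl = 29.26; W sinα = 108.4
Slice 5: Δl = 2.3/cos44.5° = 3.225 m; N'_5 = 196·cos44.5° = 139.8; c'Δl = 46.44; W sinα = 137.4
Slice 6: Δl = 1.8/cos59.1° = 3.505 m; N'_6 = 63·cos59.1° = 32.4; c'Δl = 50.47; W sinα = 54.1
Σc'Δl = 240.8 kN/m; ΣN' = 1088.9 kN/m; ΣW sinα = 493.8 kN/m
Resisting = 240.8 + 1088.9·tan30.0° = 240.8 + 628.7 = 869.5 kN/m
FS = 869.5 / 493.8 = 1.761

FS = 1.76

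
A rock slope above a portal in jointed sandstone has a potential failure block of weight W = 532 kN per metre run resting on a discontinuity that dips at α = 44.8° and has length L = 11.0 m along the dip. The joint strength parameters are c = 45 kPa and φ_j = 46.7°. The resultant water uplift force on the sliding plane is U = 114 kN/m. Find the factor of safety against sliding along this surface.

FS = 2.07

Resolving the block weight along and normal to the plane and applying the Mohr–Coulomb strength on the joint:
N' = W cosα − U = 532·cos44.8° − 114 = 263.5 kN/m
Driving force T = W sinα = 532·sin44.8° = 374.9 kN/m
Resisting force R = c·L + N'·tanφ_j = 45·11.0 + 263.5·tan46.7° = 495.0 + 279.6 = 774.6 kN/m
FS = R / T = 774.6 / 374.9 = 2.066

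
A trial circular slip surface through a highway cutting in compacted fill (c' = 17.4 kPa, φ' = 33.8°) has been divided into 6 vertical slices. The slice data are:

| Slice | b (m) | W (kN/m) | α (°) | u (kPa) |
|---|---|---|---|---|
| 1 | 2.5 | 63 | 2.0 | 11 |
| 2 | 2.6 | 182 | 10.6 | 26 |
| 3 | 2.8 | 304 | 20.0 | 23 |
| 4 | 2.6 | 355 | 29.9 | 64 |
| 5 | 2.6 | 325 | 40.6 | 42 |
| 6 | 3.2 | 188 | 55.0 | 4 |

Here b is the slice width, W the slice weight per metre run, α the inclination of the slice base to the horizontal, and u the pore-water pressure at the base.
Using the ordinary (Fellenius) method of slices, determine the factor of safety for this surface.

Ordinary method of slices: FS = Σ[c'·Δl_i + (W_i cosα_i − u_i·Δl_i)·tanφ'] / Σ W_i sinα_i, with Δl_i = b_i / cosα_i.
Slice 1: Δl = 2.5/cos2.0° = 2.502 m; N'_1 = 63·cos2.0° − 11·2.502 = 35.4; c'Δl = 43.53; W sinα = 2.2
Slice 2: Δl = 2.6/cos10.6° = 2.645 m; N'_2 = 182·cos10.6° − 26·2.645 = 110.1; c'Δl = 46.03; W sinα = 33.5
Slice 3: Δl = 2.8/cos20.0° = 2.980 m; N'_3 = 304·cos20.0° − 23·2.980 = 217.1; c'Δl = 51.85; W sinα = 104.0
Slice 4: Δl = 2.6/cos29.9° = 2.999 m; N'_4 = 355·cos29.9° − 64·2.999 = 115.8; c'Δl = 52.19; W sinα = 177.0
Slice 5: Δl = 2.6/cos40.6° = 3.424 m; N'_5 = 325·cos40.6° − 42·3.424 = 102.9; c'Δl = 59.58; W sinα = 211.5
Slice 6: Δl = 3.2/cos55.0° = 5.579 m; N'_6 = 188·cos55.0° − 4·5.579 = 85.5; c'Δl = 97.08; W sinα = 154.0
Σc'Δl = 350.2 kN/m; ΣN' = 667.0 kN/m; ΣW sinα = 682.1 kN/m
Resisting = 350.2 + 667.0·tan33.8° = 350.2 + 446.5 = 796.7 kN/m
FS = 796.7 / 682.1 = 1.168

FS = 1.17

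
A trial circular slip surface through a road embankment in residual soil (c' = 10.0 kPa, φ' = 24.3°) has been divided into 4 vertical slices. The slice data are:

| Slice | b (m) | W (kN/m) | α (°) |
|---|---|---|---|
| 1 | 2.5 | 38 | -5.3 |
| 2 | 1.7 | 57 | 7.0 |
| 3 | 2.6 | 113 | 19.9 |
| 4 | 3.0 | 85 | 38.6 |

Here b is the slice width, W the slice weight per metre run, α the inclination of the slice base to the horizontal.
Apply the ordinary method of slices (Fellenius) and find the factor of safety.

FS = 2.41

Ordinary method of slices: FS = Σ[c'·Δl_i + (W_i cosα_i)·tanφ'] / Σ W_i sinα_i, with Δl_i = b_i / cosα_i.
Slice 1: Δl = 2.5/cos(-5.3°) = 2.511 m; N'_1 = 38·cos(-5.3°) = 37.8; c'Δl = 25.11; W sinα = -3.5
Slice 2: Δl = 1.7/cos7.0° = 1.713 m; N'_2 = 57·cos7.0° = 56.6; c'Δl = 17.13; W sinα = 6.9
Slice 3: Δl = 2.6/cos19.9° = 2.765 m; N'_3 = 113·cos19.9° = 106.3; c'Δl = 27.65; W sinα = 38.5
Slice 4: Δl = 3.0/cos38.6° = 3.839 m; N'_4 = 85·cos38.6° = 66.4; c'Δl = 38.39; W sinα = 53.0
Σc'Δl = 108.3 kN/m; ΣN' = 267.1 kN/m; ΣW sinα = 94.9 kN/m
Resisting = 108.3 + 267.1·tan24.3° = 108.3 + 120.6 = 228.9 kN/m
FS = 228.9 / 94.9 = 2.411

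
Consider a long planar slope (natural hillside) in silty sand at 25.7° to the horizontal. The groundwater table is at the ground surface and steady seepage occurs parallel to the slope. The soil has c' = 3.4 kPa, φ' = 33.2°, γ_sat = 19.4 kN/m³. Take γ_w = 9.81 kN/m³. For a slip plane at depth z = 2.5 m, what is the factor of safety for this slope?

With seepage parallel to the slope and the water table at the surface, the effective normal stress on the slip plane uses the buoyant unit weight γ' = γ_sat − γ_w while the driving shear stress uses γ_sat:
FS = [c' + γ' z cos²β tanφ'] / [γ_sat z sinβ cosβ]
γ' = 19.4 − 9.81 = 9.59 kN/m³
Numerator = 3.4 + 9.59·2.5·cos²25.7°·tan33.2° = 3.4 + 9.59·2.5·0.8119·0.6544 = 16.138 kPa
Denominator = 19.4·2.5·sin25.7°·cos25.7° = 19.4·2.5·0.4337·0.9011 = 18.952 kPa
FS = 16.138 / 18.952 = 0.852

FS = 0.85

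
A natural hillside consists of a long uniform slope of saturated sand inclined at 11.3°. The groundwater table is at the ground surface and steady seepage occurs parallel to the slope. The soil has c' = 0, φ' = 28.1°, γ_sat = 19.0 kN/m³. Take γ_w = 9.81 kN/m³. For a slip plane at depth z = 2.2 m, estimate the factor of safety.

FS = 1.29

With seepage parallel to the slope and the water table at the surface, the effective normal stress on the slip plane uses the buoyant unit weight γ' = γ_sat − γ_w while the driving shear stress uses γ_sat:
FS = [c' + γ' z cos²β tanφ'] / [γ_sat z sinβ cosβ]
(For c' = 0 this reduces to FS = (γ'/γ_sat)·tanφ'/tanβ.)
γ' = 19.0 − 9.81 = 9.19 kN/m³
Numerator = 0.0 + 9.19·2.2·cos²11.3°·tan28.1° = 0.0 + 9.19·2.2·0.9616·0.5340 = 10.381 kPa
Denominator = 19.0·2.2·sin11.3°·cos11.3° = 19.0·2.2·0.1959·0.9806 = 8.032 kPa
FS = 10.381 / 8.032 = 1.292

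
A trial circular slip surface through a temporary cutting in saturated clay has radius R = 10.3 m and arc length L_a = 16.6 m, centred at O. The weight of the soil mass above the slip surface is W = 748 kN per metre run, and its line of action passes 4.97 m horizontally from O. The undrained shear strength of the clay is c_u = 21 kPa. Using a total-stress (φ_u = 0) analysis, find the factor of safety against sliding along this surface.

Taking moments about the centre O, the resisting moment is provided by the undrained shear strength acting along the arc:
M_R = c_u·L_a·R = 21·16.60·10.3 = 3590.6 kN·m/m
M_D = W·d = 748·4.97 = 3717.6 kN·m/m
FS = M_R / M_D = 3590.6 / 3717.6 = 0.966

FS = 0.97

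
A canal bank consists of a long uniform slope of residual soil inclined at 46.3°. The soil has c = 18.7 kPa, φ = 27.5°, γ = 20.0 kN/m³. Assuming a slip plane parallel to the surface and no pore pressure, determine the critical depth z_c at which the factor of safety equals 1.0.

Setting FS = 1.00 in FS = [c + γz cos²β tanφ] / [γz sinβ cosβ] and solving for z:
z = c / [γ cosβ (FS·sinβ − cosβ·tanφ)]
  = 18.7 / [20.0·cos46.3°·(1.00·sin46.3° − cos46.3°·tan27.5°)]
  = 18.7 / [20.0·0.6909·(1.00·0.7230 − 0.6909·0.5206)]
  = 18.7 / 5.0202 = 3.725 m

z_c = 3.72 m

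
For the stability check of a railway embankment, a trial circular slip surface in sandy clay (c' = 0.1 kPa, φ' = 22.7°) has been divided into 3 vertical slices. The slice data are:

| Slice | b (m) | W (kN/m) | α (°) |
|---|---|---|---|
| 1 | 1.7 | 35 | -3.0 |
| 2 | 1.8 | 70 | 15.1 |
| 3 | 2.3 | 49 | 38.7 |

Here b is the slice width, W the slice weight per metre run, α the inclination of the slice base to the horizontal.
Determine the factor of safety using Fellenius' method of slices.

Ordinary method of slices: FS = Σ[c'·Δl_i + (W_i cosα_i)·tanφ'] / Σ W_i sinα_i, with Δl_i = b_i / cosα_i.
Slice 1: Δl = 1.7/cos(-3.0°) = 1.702 m; N'_1 = 35·cos(-3.0°) = 35.0; c'Δl = 0.17; W sinα = -1.8
Slice 2: Δl = 1.8/cos15.1° = 1.864 m; N'_2 = 70·cos15.1° = 67.6; c'Δl = 0.19; W sinα = 18.2
Slice 3: Δl = 2.3/cos38.7° = 2.947 m; N'_3 = 49·cos38.7° = 38.2; c'Δl = 0.29; W sinα = 30.6
Σc'Δl = 0.7 kN/m; ΣN' = 140.8 kN/m; ΣW sinα = 47.0 kN/m
Resisting = 0.7 + 140.8·tan22.7° = 0.7 + 58.9 = 59.5 kN/m
FS = 59.5 / 47.0 = 1.266

FS = 1.27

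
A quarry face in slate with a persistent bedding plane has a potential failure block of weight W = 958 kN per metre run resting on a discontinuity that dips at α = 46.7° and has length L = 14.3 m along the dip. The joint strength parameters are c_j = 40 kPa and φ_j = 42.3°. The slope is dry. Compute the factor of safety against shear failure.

FS = 1.68

Resolving the block weight along and normal to the plane and applying the Mohr–Coulomb strength on the joint:
N' = W cosα = 958·cos46.7° = 657.0 kN/m
Driving force T = W sinα = 958·sin46.7° = 697.2 kN/m
Resisting force R = c_j·L + N'·tanφ_j = 40·14.3 + 657.0·tan42.3° = 572.0 + 597.8 = 1169.8 kN/m
FS = R / T = 1169.8 / 697.2 = 1.678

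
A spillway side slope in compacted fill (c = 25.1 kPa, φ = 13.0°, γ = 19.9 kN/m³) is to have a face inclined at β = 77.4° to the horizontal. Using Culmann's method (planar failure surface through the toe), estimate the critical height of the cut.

Culmann's analysis gives the critical failure plane at α_cr = (β + φ)/2 = (77.4 + 13.0)/2 = 45.2°, and the critical height
H_c = (4c/γ) · sinβ cosφ / [1 − cos(β − φ)]
    = (4·25.1/19.9) · sin77.4°·cos13.0° / [1 − cos(64.4°)]
    = 5.045 · 0.9759·0.9744 / [1 − 0.4321]
    = 5.045 · 0.9509 / 0.5679
    = 8.45 m

H_c = 8.45 m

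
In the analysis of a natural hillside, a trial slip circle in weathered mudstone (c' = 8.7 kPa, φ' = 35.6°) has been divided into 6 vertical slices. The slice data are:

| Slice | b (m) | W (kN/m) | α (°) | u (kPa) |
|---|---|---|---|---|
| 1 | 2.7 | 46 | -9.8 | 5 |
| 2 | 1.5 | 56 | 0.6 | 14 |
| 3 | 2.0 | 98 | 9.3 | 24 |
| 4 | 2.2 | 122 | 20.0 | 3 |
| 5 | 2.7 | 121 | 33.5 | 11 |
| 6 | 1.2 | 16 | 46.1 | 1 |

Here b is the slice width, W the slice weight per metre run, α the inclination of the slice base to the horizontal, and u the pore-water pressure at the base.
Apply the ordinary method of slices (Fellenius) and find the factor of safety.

Ordinary method of slices: FS = Σ[c'·Δl_i + (W_i cosα_i − u_i·Δl_i)·tanφ'] / Σ W_i sinα_i, with Δl_i = b_i / cosα_i.
Slice 1: Δl = 2.7/cos(-9.8°) = 2.740 m; N'_1 = 46·cos(-9.8°) − 5·2.740 = 31.6; c'Δl = 23.84; W sinα = -7.8
Slice 2: Δl = 1.5/cos0.6° = 1.500 m; N'_2 = 56·cos0.6° − 14·1.500 = 35.0; c'Δl = 13.05; W sinα = 0.6
Slice 3: Δl = 2.0/cos9.3° = 2.027 m; N'_3 = 98·cos9.3° − 24·2.027 = 48.1; c'Δl = 17.63; W sinα = 15.8
Slice 4: Δl = 2.2/cos20.0° = 2.341 m; N'_4 = 122·cos20.0° − 3·2.341 = 107.6; c'Δl = 20.37; W sinα = 41.7
Slice 5: Δl = 2.7/cos33.5° = 3.238 m; N'_5 = 121·cos33.5° − 11·3.238 = 65.3; c'Δl = 28.17; W sinα = 66.8
Slice 6: Δl = 1.2/cos46.1° = 1.731 m; N'_6 = 16·cos46.1° − 1·1.731 = 9.4; c'Δl = 15.06; W sinα = 11.5
Σc'Δl = 118.1 kN/m; ΣN' = 297.0 kN/m; ΣW sinα = 128.6 kN/m
Resisting = 118.1 + 297.0·tan35.6° = 118.1 + 212.6 = 330.7 kN/m
FS = 330.7 / 128.6 = 2.571

FS = 2.57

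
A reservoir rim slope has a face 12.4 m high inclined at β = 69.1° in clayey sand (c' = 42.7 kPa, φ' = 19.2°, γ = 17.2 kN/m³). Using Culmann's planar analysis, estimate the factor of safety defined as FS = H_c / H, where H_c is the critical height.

H_c = (4c'/γ) · sinβ cosφ' / [1 − cos(β − φ')]
    = (4·42.7/17.2) · sin69.1°·cos19.2° / [1 − cos49.9°]
    = 9.930 · 0.8822 / 0.3559 = 24.62 m
FS = H_c / H = 24.62 / 12.4 = 1.985

FS = 1.99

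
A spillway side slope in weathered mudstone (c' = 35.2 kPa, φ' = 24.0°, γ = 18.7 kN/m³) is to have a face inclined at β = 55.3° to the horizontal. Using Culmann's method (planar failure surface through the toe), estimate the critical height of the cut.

Culmann's analysis gives the critical failure plane at α_cr = (β + φ')/2 = (55.3 + 24.0)/2 = 39.6°, and the critical height
H_c = (4c'/γ) · sinβ cosφ' / [1 − cos(β − φ')]
    = (4·35.2/18.7) · sin55.3°·cos24.0° / [1 − cos(31.3°)]
    = 7.529 · 0.8221·0.9135 / [1 − 0.8545]
    = 7.529 · 0.7511 / 0.1455
    = 38.86 m

H_c = 38.86 m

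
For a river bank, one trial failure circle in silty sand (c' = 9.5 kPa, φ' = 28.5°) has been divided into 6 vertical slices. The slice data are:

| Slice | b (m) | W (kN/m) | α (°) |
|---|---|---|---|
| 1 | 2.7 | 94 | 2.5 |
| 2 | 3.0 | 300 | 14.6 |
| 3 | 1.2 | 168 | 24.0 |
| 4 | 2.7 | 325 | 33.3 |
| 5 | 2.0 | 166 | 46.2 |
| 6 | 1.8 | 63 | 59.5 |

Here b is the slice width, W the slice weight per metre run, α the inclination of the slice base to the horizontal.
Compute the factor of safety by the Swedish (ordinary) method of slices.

FS = 1.36

Ordinary method of slices: FS = Σ[c'·Δl_i + (W_i cosα_i)·tanφ'] / Σ W_i sinα_i, with Δl_i = b_i / cosα_i.
Slice 1: Δl = 2.7/cos2.5° = 2.703 m; N'_1 = 94·cos2.5° = 93.9; c'Δl = 25.67; W sinα = 4.1
Slice 2: Δl = 3.0/cos14.6° = 3.100 m; N'_2 = 300·cos14.6° = 290.3; c'Δl = 29.45; W sinα = 75.6
Slice 3: Δl = 1.2/cos24.0° = 1.314 m; N'_3 = 168·cos24.0° = 153.5; c'Δl = 12.48; W sinα = 68.3
Slice 4: Δl = 2.7/cos33.3° = 3.230 m; N'_4 = 325·cos33.3° = 271.6; c'Δl = 30.69; W sinα = 178.4
Slice 5: Δl = 2.0/cos46.2° = 2.890 m; N'_5 = 166·cos46.2° = 114.9; c'Δl = 27.45; W sinα = 119.8
Slice 6: Δl = 1.8/cos59.5° = 3.547 m; N'_6 = 63·cos59.5° = 32.0; c'Δl = 33.69; W sinα = 54.3
Σc'Δl = 159.4 kN/m; ΣN' = 956.2 kN/m; ΣW sinα = 500.6 kN/m
Resisting = 159.4 + 956.2·tan28.5° = 159.4 + 519.2 = 678.6 kN/m
FS = 678.6 / 500.6 = 1.356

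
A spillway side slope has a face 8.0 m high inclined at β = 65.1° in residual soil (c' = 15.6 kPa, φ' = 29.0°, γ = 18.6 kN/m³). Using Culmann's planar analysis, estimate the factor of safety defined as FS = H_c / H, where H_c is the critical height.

H_c = (4c'/γ) · sinβ cosφ' / [1 − cos(β − φ')]
    = (4·15.6/18.6) · sin65.1°·cos29.0° / [1 − cos36.1°]
    = 3.355 · 0.7933 / 0.1920 = 13.86 m
FS = H_c / H = 13.86 / 8.0 = 1.733

FS = 1.73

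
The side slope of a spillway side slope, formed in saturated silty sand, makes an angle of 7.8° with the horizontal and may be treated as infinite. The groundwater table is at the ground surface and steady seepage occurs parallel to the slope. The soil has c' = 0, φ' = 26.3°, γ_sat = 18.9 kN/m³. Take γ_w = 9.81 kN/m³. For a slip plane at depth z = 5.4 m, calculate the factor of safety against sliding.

With seepage parallel to the slope and the water table at the surface, the effective normal stress on the slip plane uses the buoyant unit weight γ' = γ_sat − γ_w while the driving shear stress uses γ_sat:
FS = [c' + γ' z cos²β tanφ'] / [γ_sat z sinβ cosβ]
(For c' = 0 this reduces to FS = (γ'/γ_sat)·tanφ'/tanβ.)
γ' = 18.9 − 9.81 = 9.09 kN/m³
Numerator = 0.0 + 9.09·5.4·cos²7.8°·tan26.3° = 0.0 + 9.09·5.4·0.9816·0.4942 = 23.813 kPa
Denominator = 18.9·5.4·sin7.8°·cos7.8° = 18.9·5.4·0.1357·0.9907 = 13.723 kPa
FS = 23.813 / 13.723 = 1.735

FS = 1.74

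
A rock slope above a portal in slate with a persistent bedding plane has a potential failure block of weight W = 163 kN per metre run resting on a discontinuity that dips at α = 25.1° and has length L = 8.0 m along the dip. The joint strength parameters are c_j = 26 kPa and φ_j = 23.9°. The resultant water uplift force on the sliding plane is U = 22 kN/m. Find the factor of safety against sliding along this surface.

FS = 3.81

Resolving the block weight along and normal to the plane and applying the Mohr–Coulomb strength on the joint:
N' = W cosα − U = 163·cos25.1° − 22 = 125.6 kN/m
Driving force T = W sinα = 163·sin25.1° = 69.1 kN/m
Resisting force R = c_j·L + N'·tanφ_j = 26·8.0 + 125.6·tan23.9° = 208.0 + 55.7 = 263.7 kN/m
FS = R / T = 263.7 / 69.1 = 3.813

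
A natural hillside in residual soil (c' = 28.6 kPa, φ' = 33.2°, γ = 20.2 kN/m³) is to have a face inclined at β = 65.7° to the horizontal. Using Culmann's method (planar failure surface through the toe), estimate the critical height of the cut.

H_c = 27.58 m

Culmann's analysis gives the critical failure plane at α_cr = (β + φ')/2 = (65.7 + 33.2)/2 = 49.5°, and the critical height
H_c = (4c'/γ) · sinβ cosφ' / [1 − cos(β − φ')]
    = (4·28.6/20.2) · sin65.7°·cos33.2° / [1 − cos(32.5°)]
    = 5.663 · 0.9114·0.8368 / [1 − 0.8434]
    = 5.663 · 0.7626 / 0.1566
    = 27.58 m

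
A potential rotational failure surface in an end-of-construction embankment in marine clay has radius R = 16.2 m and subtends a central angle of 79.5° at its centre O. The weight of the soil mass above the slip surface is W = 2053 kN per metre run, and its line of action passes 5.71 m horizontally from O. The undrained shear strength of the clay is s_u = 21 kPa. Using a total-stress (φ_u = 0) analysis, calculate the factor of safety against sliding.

Taking moments about the centre O, the resisting moment is provided by the undrained shear strength acting along the arc:
Arc length L_a = R·θ = 16.2·(79.5°·π/180) = 16.2·1.3875 = 22.48 m
M_R = s_u·L_a·R = 21·22.48·16.2 = 7647.0 kN·m/m
M_D = W·d = 2053·5.71 = 11722.6 kN·m/m
FS = M_R / M_D = 7647.0 / 11722.6 = 0.652

FS = 0.65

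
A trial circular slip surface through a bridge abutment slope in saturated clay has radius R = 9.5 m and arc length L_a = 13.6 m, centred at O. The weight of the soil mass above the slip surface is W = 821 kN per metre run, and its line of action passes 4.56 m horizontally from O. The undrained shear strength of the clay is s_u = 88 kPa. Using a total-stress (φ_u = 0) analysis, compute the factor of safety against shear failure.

Taking moments about the centre O, the resisting moment is provided by the undrained shear strength acting along the arc:
M_R = s_u·L_a·R = 88·13.60·9.5 = 11369.6 kN·m/m
M_D = W·d = 821·4.56 = 3743.8 kN·m/m
FS = M_R / M_D = 11369.6 / 3743.8 = 3.037

FS = 3.04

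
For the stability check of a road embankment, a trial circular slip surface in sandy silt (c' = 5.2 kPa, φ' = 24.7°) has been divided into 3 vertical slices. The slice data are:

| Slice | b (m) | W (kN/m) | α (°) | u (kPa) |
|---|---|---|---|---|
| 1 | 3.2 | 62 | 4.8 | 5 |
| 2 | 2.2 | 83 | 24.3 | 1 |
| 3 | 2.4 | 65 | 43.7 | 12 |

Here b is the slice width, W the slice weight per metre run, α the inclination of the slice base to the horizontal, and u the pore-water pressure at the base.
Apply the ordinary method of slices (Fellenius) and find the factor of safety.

FS = 1.24

Ordinary method of slices: FS = Σ[c'·Δl_i + (W_i cosα_i − u_i·Δl_i)·tanφ'] / Σ W_i sinα_i, with Δl_i = b_i / cosα_i.
Slice 1: Δl = 3.2/cos4.8° = 3.211 m; N'_1 = 62·cos4.8° − 5·3.211 = 45.7; c'Δl = 16.70; W sinα = 5.2
Slice 2: Δl = 2.2/cos24.3° = 2.414 m; N'_2 = 83·cos24.3° − 1·2.414 = 73.2; c'Δl = 12.55; W sinα = 34.2
Slice 3: Δl = 2.4/cos43.7° = 3.320 m; N'_3 = 65·cos43.7° − 12·3.320 = 7.2; c'Δl = 17.26; W sinα = 44.9
Σc'Δl = 46.5 kN/m; ΣN' = 126.1 kN/m; ΣW sinα = 84.3 kN/m
Resisting = 46.5 + 126.1·tan24.7° = 46.5 + 58.0 = 104.5 kN/m
FS = 104.5 / 84.3 = 1.241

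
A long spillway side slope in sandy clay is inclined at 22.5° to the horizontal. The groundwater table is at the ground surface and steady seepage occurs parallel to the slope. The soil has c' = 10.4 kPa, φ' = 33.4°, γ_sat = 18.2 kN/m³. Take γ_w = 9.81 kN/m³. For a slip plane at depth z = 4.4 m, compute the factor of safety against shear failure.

With seepage parallel to the slope and the water table at the surface, the effective normal stress on the slip plane uses the buoyant unit weight γ' = γ_sat − γ_w while the driving shear stress uses γ_sat:
FS = [c' + γ' z cos²β tanφ'] / [γ_sat z sinβ cosβ]
γ' = 18.2 − 9.81 = 8.39 kN/m³
Numerator = 10.4 + 8.39·4.4·cos²22.5°·tan33.4° = 10.4 + 8.39·4.4·0.8536·0.6594 = 31.177 kPa
Denominator = 18.2·4.4·sin22.5°·cos22.5° = 18.2·4.4·0.3827·0.9239 = 28.313 kPa
FS = 31.177 / 28.313 = 1.101

FS = 1.10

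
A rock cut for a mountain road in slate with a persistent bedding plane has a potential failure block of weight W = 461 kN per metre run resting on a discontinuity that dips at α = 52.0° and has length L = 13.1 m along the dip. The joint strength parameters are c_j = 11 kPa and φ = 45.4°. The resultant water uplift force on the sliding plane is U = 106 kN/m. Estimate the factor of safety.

FS = 0.89

Resolving the block weight along and normal to the plane and applying the Mohr–Coulomb strength on the joint:
N' = W cosα − U = 461·cos52.0° − 106 = 177.8 kN/m
Driving force T = W sinα = 461·sin52.0° = 363.3 kN/m
Resisting force R = c_j·L + N'·tanφ = 11·13.1 + 177.8·tan45.4° = 144.1 + 180.3 = 324.4 kN/m
FS = R / T = 324.4 / 363.3 = 0.893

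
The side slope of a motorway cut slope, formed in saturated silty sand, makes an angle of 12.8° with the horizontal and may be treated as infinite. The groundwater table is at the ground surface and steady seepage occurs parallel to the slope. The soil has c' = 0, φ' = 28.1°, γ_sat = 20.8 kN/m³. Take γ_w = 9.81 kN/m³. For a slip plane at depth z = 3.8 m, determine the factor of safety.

With seepage parallel to the slope and the water table at the surface, the effective normal stress on the slip plane uses the buoyant unit weight γ' = γ_sat − γ_w while the driving shear stress uses γ_sat:
FS = [c' + γ' z cos²β tanφ'] / [γ_sat z sinβ cosβ]
(For c' = 0 this reduces to FS = (γ'/γ_sat)·tanφ'/tanβ.)
γ' = 20.8 − 9.81 = 10.99 kN/m³
Numerator = 0.0 + 10.99·3.8·cos²12.8°·tan28.1° = 0.0 + 10.99·3.8·0.9509·0.5340 = 21.204 kPa
Denominator = 20.8·3.8·sin12.8°·cos12.8° = 20.8·3.8·0.2215·0.9751 = 17.076 kPa
FS = 21.204 / 17.076 = 1.242

FS = 1.24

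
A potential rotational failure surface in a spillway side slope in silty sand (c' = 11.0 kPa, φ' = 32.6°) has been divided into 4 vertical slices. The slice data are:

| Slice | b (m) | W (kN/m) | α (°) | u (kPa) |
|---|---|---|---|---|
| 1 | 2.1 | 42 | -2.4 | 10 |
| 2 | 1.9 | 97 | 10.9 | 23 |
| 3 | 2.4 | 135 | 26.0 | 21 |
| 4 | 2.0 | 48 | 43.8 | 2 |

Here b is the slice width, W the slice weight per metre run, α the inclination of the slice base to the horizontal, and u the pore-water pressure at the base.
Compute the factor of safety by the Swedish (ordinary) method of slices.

Ordinary method of slices: FS = Σ[c'·Δl_i + (W_i cosα_i − u_i·Δl_i)·tanφ'] / Σ W_i sinα_i, with Δl_i = b_i / cosα_i.
Slice 1: Δl = 2.1/cos(-2.4°) = 2.102 m; N'_1 = 42·cos(-2.4°) − 10·2.102 = 20.9; c'Δl = 23.12; W sinα = -1.8
Slice 2: Δl = 1.9/cos10.9° = 1.935 m; N'_2 = 97·cos10.9° − 23·1.935 = 50.7; c'Δl = 21.28; W sinα = 18.3
Slice 3: Δl = 2.4/cos26.0° = 2.670 m; N'_3 = 135·cos26.0° − 21·2.670 = 65.3; c'Δl = 29.37; W sinα = 59.2
Slice 4: Δl = 2.0/cos43.8° = 2.771 m; N'_4 = 48·cos43.8° − 2·2.771 = 29.1; c'Δl = 30.48; W sinα = 33.2
Σc'Δl = 104.3 kN/m; ΣN' = 166.1 kN/m; ΣW sinα = 109.0 kN/m
Resisting = 104.3 + 166.1·tan32.6° = 104.3 + 106.2 = 210.5 kN/m
FS = 210.5 / 109.0 = 1.931

FS = 1.93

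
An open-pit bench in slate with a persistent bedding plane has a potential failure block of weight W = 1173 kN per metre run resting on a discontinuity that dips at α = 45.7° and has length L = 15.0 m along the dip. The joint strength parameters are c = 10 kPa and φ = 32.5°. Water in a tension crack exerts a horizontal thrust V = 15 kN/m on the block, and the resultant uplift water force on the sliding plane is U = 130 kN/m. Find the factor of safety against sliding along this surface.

FS = 0.69

Resolving the block weight along and normal to the plane and applying the Mohr–Coulomb strength on the joint:
N' = W cosα − U − V sinα = 1173·cos45.7° − 130 − 15·sin45.7° = 678.5 kN/m
Driving force T = W sinα + V cosα = 1173·sin45.7° + 15·cos45.7° = 850.0 kN/m
Resisting force R = c·L + N'·tanφ = 10·15.0 + 678.5·tan32.5° = 150.0 + 432.3 = 582.3 kN/m
FS = R / T = 582.3 / 850.0 = 0.685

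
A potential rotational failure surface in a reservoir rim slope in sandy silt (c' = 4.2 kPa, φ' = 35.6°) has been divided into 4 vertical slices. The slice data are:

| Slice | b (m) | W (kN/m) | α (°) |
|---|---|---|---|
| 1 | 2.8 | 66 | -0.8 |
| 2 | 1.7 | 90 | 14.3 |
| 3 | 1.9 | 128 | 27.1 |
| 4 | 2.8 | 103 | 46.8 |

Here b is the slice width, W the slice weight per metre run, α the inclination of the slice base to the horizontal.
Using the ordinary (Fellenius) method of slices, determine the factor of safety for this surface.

FS = 1.86

Ordinary method of slices: FS = Σ[c'·Δl_i + (W_i cosα_i)·tanφ'] / Σ W_i sinα_i, with Δl_i = b_i / cosα_i.
Slice 1: Δl = 2.8/cos(-0.8°) = 2.800 m; N'_1 = 66·cos(-0.8°) = 66.0; c'Δl = 11.76; W sinα = -0.9
Slice 2: Δl = 1.7/cos14.3° = 1.754 m; N'_2 = 90·cos14.3° = 87.2; c'Δl = 7.37; W sinα = 22.2
Slice 3: Δl = 1.9/cos27.1° = 2.134 m; N'_3 = 128·cos27.1° = 113.9; c'Δl = 8.96; W sinα = 58.3
Slice 4: Δl = 2.8/cos46.8° = 4.090 m; N'_4 = 103·cos46.8° = 70.5; c'Δl = 17.18; W sinα = 75.1
Σc'Δl = 45.3 kN/m; ΣN' = 337.7 kN/m; ΣW sinα = 154.7 kN/m
Resisting = 45.3 + 337.7·tan35.6° = 45.3 + 241.7 = 287.0 kN/m
FS = 287.0 / 154.7 = 1.855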